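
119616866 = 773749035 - 654132169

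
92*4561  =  419612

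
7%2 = 1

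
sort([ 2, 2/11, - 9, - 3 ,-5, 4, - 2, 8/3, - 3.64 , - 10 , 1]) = [ - 10, - 9,-5, - 3.64, - 3, - 2, 2/11, 1,2,8/3, 4] 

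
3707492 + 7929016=11636508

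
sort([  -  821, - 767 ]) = [ - 821, - 767]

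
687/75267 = 229/25089 = 0.01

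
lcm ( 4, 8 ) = 8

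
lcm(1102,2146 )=40774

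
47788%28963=18825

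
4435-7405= - 2970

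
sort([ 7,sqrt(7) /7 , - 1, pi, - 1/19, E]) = [-1, - 1/19,  sqrt(7)/7,E,pi,7 ] 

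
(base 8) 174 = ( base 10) 124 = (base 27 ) 4g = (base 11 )103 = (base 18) 6G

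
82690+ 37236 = 119926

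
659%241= 177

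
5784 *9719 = 56214696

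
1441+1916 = 3357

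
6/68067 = 2/22689= 0.00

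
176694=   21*8414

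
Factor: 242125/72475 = 745/223= 5^1*149^1*223^( - 1)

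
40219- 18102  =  22117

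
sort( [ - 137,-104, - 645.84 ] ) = [ - 645.84, - 137, - 104 ]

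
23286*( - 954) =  - 22214844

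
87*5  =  435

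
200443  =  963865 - 763422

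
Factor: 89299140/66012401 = 12757020/9430343= 2^2*3^1 * 5^1* 13^( - 1)*53^( - 1)*173^1*1229^1*13687^( -1 )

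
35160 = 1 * 35160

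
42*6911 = 290262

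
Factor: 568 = 2^3*71^1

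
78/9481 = 78/9481 = 0.01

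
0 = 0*8868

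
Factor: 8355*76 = 634980 = 2^2*3^1*5^1 *19^1*557^1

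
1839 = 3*613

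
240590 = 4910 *49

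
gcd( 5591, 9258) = 1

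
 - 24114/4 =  - 6029 +1/2= - 6028.50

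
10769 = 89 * 121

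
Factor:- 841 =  - 29^2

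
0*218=0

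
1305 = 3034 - 1729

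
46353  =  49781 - 3428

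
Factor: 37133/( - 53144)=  -2^( - 3 )*7^( - 1)*13^(- 1)* 71^1*73^(-1)*523^1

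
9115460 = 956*9535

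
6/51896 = 3/25948 = 0.00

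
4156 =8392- 4236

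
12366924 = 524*23601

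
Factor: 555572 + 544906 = 1100478  =  2^1  *  3^1*17^1*10789^1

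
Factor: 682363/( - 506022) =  - 2^ ( - 1 )*3^ (  -  1 )*11^( - 1)*89^1 = - 89/66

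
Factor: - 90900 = -2^2*3^2*5^2*101^1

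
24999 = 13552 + 11447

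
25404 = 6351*4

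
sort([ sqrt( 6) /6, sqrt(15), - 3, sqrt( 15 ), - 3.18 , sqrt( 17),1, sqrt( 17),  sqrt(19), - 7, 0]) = [ - 7, - 3.18 ,-3,0,  sqrt( 6 ) /6,1, sqrt(15 ),sqrt(15 ),sqrt(17) , sqrt (17),sqrt(19)] 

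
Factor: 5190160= 2^4*5^1 * 64877^1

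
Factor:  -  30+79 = 7^2 = 49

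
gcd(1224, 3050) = 2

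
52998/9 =5888 +2/3  =  5888.67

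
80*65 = 5200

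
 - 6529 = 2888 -9417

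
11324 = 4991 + 6333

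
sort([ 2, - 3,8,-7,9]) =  [ - 7, - 3,  2,8,  9] 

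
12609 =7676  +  4933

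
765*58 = 44370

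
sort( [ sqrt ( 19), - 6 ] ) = [ - 6, sqrt (19) ] 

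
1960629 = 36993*53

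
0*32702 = 0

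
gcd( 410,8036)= 82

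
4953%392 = 249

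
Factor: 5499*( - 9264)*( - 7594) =386859137184 =2^5*3^3*13^1 * 47^1*193^1 * 3797^1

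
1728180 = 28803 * 60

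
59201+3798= 62999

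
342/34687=342/34687 = 0.01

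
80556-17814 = 62742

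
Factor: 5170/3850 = 47/35 =5^( - 1 )*7^ ( - 1 )* 47^1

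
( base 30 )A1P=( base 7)35254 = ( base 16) 235f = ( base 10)9055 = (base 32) 8qv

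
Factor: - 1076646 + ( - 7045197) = - 8121843 = - 3^3*300809^1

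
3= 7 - 4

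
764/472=1 + 73/118 = 1.62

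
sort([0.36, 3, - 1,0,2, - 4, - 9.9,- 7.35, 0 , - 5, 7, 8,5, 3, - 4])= [ - 9.9,-7.35, - 5, - 4,-4,-1, 0 , 0, 0.36, 2,3, 3,5,7,8]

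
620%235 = 150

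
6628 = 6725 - 97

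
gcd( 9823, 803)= 11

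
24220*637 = 15428140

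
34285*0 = 0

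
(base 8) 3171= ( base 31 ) 1ME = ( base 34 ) 1ep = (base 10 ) 1657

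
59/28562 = 59/28562  =  0.00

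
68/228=17/57 = 0.30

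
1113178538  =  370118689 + 743059849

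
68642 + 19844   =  88486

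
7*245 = 1715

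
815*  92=74980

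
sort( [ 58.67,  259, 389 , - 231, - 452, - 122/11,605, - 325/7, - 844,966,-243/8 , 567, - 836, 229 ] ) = [ - 844 , - 836,-452, - 231 ,- 325/7 , -243/8,-122/11, 58.67 , 229,  259 , 389,567, 605, 966 ] 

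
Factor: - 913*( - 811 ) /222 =2^(  -  1)*3^(-1 ) * 11^1*37^( - 1 )*83^1 *811^1=740443/222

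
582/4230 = 97/705 = 0.14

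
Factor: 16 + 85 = 101 = 101^1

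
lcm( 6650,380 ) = 13300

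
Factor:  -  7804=  -  2^2*1951^1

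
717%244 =229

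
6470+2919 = 9389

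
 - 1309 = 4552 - 5861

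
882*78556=69286392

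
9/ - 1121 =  -9/1121 = -0.01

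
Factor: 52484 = 2^2*13121^1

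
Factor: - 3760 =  - 2^4*5^1*47^1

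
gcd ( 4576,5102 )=2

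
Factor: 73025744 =2^4*11^1*17^1*24407^1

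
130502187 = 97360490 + 33141697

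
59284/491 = 59284/491 = 120.74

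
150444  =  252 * 597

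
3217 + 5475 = 8692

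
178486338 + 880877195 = 1059363533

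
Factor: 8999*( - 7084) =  - 63748916  =  -2^2*7^1*11^1* 23^1 * 8999^1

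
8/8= 1 = 1.00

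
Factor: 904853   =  199^1*4547^1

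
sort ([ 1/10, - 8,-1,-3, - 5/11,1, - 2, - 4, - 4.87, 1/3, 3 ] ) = [ - 8,-4.87,-4, - 3,-2, - 1, - 5/11,1/10,1/3, 1, 3]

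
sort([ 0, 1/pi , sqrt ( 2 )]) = [ 0, 1/pi, sqrt(2 )]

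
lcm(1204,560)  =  24080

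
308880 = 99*3120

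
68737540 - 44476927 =24260613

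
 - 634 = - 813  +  179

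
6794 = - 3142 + 9936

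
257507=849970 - 592463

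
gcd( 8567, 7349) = 1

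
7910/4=3955/2 =1977.50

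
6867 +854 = 7721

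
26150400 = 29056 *900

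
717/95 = 7 + 52/95 = 7.55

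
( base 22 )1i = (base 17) 26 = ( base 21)1j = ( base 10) 40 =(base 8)50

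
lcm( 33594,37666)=1242978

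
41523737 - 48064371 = - 6540634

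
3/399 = 1/133=0.01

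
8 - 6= 2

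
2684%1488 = 1196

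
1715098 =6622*259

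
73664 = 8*9208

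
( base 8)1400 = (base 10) 768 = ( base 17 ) 2B3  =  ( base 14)3cc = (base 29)qe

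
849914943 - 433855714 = 416059229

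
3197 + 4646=7843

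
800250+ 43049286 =43849536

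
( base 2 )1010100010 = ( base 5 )10144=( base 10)674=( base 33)ke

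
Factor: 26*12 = 2^3*3^1* 13^1 = 312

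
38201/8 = 4775  +  1/8 = 4775.12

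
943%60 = 43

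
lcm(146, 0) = 0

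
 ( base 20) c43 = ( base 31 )52g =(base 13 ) 22B8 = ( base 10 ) 4883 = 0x1313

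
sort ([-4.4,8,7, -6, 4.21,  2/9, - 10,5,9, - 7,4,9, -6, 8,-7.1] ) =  [ - 10, - 7.1, - 7, - 6, - 6,  -  4.4, 2/9,4, 4.21, 5, 7,8, 8,  9,9 ]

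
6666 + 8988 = 15654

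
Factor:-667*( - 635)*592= 250738640 = 2^4*5^1*23^1*29^1*37^1*127^1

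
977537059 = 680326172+297210887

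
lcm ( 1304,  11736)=11736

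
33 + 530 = 563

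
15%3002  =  15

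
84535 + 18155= 102690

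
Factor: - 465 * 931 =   -  3^1* 5^1*7^2* 19^1*31^1=-432915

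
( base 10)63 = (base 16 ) 3F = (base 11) 58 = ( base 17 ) 3c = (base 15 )43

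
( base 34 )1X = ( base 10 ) 67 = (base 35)1W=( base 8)103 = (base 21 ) 34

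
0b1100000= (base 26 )3I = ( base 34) 2S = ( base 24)40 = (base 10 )96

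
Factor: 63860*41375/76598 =1321103750/38299= 2^1*5^4*31^1*103^1* 331^1 *38299^ (  -  1 ) 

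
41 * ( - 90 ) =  - 3690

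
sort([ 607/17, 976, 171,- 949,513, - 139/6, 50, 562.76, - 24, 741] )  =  [-949, - 24 ,-139/6, 607/17, 50, 171,513, 562.76, 741, 976 ]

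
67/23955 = 67/23955  =  0.00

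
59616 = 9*6624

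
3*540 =1620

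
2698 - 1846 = 852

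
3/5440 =3/5440= 0.00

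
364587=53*6879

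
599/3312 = 599/3312  =  0.18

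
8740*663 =5794620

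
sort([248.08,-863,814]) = [- 863,248.08, 814]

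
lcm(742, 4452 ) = 4452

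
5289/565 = 5289/565 =9.36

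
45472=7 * 6496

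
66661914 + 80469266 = 147131180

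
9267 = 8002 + 1265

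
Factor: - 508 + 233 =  - 5^2*11^1 =- 275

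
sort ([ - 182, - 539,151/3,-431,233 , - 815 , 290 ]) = [-815, - 539, - 431, - 182, 151/3, 233,290 ] 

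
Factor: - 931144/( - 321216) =487/168 = 2^ ( - 3)*3^( - 1)*7^ (-1)*487^1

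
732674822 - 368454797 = 364220025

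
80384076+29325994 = 109710070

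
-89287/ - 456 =195+ 367/456= 195.80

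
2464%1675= 789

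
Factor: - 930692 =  - 2^2*7^1*43^1*773^1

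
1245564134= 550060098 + 695504036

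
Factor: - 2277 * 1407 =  - 3203739 = - 3^3 * 7^1*11^1 * 23^1 * 67^1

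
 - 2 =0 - 2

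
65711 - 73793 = -8082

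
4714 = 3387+1327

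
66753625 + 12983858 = 79737483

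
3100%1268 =564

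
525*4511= 2368275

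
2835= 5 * 567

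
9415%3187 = 3041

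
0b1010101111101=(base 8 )12575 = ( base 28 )70d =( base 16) 157D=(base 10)5501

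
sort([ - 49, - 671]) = [ - 671  , - 49 ]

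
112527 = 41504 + 71023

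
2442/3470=1221/1735 = 0.70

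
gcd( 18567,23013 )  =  9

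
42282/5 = 42282/5 = 8456.40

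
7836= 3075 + 4761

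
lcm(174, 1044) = 1044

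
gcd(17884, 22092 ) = 1052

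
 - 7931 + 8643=712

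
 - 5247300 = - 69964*75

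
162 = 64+98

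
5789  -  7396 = -1607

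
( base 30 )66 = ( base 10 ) 186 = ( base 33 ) 5l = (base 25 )7B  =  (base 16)BA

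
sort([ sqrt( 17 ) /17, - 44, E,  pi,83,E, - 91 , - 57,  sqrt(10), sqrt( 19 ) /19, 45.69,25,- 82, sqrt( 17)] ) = [- 91, - 82 , - 57, - 44, sqrt(19 )/19, sqrt ( 17 )/17 , E, E, pi, sqrt( 10 ),  sqrt( 17 ), 25, 45.69, 83]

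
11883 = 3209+8674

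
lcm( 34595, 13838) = 69190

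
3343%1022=277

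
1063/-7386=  - 1+6323/7386 = - 0.14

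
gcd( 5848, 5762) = 86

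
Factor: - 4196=-2^2*1049^1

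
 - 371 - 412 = - 783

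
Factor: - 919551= - 3^1*306517^1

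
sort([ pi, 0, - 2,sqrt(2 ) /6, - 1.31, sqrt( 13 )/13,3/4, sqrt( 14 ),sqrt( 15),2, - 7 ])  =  [ - 7 , - 2,- 1.31, 0, sqrt( 2 ) /6,  sqrt( 13) /13,3/4, 2 , pi,sqrt( 14 ) , sqrt( 15 )]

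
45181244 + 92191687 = 137372931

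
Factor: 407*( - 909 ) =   -  3^2*11^1*37^1*101^1 = - 369963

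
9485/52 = 182+21/52 = 182.40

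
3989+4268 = 8257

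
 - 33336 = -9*3704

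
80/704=5/44 = 0.11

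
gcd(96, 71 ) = 1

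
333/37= 9 = 9.00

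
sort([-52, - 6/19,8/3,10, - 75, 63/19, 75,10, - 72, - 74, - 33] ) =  [  -  75, - 74, - 72, - 52,-33, - 6/19,8/3, 63/19, 10, 10,75 ] 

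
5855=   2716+3139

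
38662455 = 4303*8985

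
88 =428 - 340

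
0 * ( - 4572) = 0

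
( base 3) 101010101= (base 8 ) 16325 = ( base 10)7381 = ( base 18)14E1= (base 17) 1893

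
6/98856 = 1/16476 = 0.00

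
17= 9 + 8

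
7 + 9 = 16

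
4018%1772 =474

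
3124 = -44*( -71)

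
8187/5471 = 1 + 2716/5471 = 1.50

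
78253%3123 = 178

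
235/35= 6 + 5/7 =6.71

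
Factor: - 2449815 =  - 3^1*5^1*163321^1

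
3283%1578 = 127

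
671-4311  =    -  3640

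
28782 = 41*702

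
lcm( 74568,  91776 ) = 1193088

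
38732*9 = 348588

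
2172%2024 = 148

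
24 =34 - 10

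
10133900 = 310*32690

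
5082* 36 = 182952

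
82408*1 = 82408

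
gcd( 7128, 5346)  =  1782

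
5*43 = 215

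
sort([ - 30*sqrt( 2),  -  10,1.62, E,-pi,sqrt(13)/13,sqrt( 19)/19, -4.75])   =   [ - 30*sqrt(2 ),  -  10,  -  4.75,-pi,sqrt(19 )/19, sqrt( 13)/13, 1.62,E]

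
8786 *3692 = 32437912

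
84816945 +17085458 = 101902403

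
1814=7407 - 5593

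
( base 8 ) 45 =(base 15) 27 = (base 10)37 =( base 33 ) 14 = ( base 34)13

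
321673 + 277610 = 599283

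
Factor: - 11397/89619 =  - 29^1 * 131^1*29873^ ( - 1) = -3799/29873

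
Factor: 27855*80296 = 2^3*3^2*5^1*619^1*10037^1 = 2236645080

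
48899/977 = 48899/977 =50.05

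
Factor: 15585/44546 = 2^(  -  1)*3^1*5^1*1039^1*22273^(  -  1 ) 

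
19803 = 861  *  23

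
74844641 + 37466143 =112310784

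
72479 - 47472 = 25007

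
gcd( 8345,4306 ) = 1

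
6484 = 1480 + 5004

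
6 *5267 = 31602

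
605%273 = 59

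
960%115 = 40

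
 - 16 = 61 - 77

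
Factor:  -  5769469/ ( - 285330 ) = 2^( - 1 )*3^ ( - 1 )*5^ ( - 1)*9511^( - 1 )*5769469^1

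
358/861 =358/861= 0.42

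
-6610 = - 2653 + -3957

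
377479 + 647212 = 1024691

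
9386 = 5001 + 4385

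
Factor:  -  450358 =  - 2^1*83^1*2713^1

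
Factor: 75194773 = 383^1*196331^1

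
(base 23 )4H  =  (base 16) 6D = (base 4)1231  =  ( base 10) 109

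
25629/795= 8543/265 = 32.24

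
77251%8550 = 301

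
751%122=19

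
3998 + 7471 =11469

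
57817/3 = 19272 + 1/3 = 19272.33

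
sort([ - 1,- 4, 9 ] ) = [-4,-1 , 9 ] 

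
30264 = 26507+3757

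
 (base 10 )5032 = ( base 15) 1757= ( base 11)3865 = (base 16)13A8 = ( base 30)5HM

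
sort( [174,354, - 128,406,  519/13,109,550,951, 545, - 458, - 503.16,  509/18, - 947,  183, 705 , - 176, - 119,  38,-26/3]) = [  -  947, - 503.16, - 458, - 176,-128,-119, - 26/3,509/18 , 38,519/13,  109,174, 183,  354,406,545 , 550,705, 951]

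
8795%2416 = 1547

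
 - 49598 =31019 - 80617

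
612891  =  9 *68099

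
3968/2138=1984/1069 = 1.86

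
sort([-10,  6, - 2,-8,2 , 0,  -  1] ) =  [ - 10 ,  -  8, - 2, - 1 , 0,  2, 6]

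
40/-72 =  - 5/9 = -0.56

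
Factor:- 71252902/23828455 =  - 10178986/3404065 =- 2^1*5^( - 1)*7^( - 1)*71^1* 97^1*739^1*97259^( - 1)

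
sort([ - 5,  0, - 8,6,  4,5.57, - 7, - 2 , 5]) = [ - 8 ,-7,  -  5, - 2, 0, 4,5,5.57,6 ] 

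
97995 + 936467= 1034462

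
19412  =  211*92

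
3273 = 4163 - 890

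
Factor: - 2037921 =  - 3^1*19^1 * 35753^1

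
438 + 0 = 438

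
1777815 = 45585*39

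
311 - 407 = - 96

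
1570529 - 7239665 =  - 5669136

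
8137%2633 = 238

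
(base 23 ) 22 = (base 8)60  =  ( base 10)48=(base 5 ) 143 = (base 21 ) 26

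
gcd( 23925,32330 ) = 5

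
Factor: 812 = 2^2*7^1*29^1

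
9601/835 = 9601/835 = 11.50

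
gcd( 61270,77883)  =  1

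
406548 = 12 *33879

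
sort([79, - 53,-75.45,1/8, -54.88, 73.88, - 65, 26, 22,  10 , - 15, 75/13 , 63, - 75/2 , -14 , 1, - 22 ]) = [ - 75.45, - 65, - 54.88, - 53, - 75/2, - 22, - 15 , - 14,  1/8 , 1, 75/13, 10,22,26 , 63, 73.88,79]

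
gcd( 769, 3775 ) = 1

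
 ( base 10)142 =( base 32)4E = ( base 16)8E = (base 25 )5h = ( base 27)57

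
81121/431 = 188+93/431 = 188.22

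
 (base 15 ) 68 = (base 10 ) 98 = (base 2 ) 1100010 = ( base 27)3h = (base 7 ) 200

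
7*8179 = 57253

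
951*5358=5095458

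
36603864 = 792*46217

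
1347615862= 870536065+477079797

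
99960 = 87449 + 12511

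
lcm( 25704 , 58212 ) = 1979208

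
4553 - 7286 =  - 2733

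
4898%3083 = 1815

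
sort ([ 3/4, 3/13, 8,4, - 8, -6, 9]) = [ - 8, - 6,3/13, 3/4, 4 , 8,9 ]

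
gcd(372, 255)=3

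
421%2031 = 421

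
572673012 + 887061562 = 1459734574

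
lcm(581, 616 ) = 51128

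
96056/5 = 96056/5  =  19211.20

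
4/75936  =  1/18984= 0.00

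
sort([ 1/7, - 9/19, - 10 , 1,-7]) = [ - 10 , - 7, - 9/19, 1/7, 1 ]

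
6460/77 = 83+69/77=83.90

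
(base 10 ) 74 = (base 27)2K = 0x4A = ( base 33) 28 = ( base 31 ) 2C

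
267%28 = 15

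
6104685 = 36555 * 167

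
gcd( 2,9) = 1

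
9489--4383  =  13872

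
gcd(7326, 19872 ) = 18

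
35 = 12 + 23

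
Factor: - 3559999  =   - 3559999^1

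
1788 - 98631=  - 96843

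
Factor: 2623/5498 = 2^( - 1 )*43^1*61^1*2749^( - 1)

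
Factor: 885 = 3^1*5^1*59^1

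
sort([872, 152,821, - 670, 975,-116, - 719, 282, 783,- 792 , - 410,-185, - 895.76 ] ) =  [ - 895.76, - 792, - 719, - 670,-410, - 185, - 116,152, 282,783, 821, 872,975 ] 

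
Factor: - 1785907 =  - 29^1 * 61583^1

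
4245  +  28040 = 32285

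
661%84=73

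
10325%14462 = 10325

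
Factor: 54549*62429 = 3^2*11^1*19^1*29^1*163^1 * 383^1  =  3405439521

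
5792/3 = 1930+2/3 = 1930.67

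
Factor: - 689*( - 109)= 13^1 * 53^1*109^1 = 75101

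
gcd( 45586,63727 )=1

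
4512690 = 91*49590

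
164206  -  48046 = 116160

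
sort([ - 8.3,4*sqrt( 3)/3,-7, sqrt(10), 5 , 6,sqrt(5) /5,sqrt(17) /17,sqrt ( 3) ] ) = [ - 8.3, - 7,sqrt(17) /17,sqrt (5 ) /5 , sqrt( 3) , 4*sqrt( 3 ) /3,sqrt (10), 5,6 ] 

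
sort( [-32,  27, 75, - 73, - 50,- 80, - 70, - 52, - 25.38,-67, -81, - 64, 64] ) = [ - 81, - 80, - 73, - 70, - 67, - 64, - 52, - 50, - 32, - 25.38,  27,64, 75] 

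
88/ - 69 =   -  88/69 = - 1.28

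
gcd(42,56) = 14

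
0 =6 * 0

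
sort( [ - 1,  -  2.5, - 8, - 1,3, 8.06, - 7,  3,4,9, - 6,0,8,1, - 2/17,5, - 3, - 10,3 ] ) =[ -10, - 8,-7,-6, - 3, - 2.5, - 1 ,  -  1,-2/17,  0,1,3,3,3,4,5,8,8.06,9]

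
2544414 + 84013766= 86558180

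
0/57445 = 0=0.00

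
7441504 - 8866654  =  -1425150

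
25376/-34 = -747 + 11/17 = -746.35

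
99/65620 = 99/65620 =0.00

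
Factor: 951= 3^1* 317^1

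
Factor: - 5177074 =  - 2^1*7^1*369791^1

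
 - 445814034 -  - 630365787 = 184551753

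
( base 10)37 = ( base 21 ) 1g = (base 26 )1b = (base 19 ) 1I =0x25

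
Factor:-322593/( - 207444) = 2^( - 2)*59^( - 1)*367^1 = 367/236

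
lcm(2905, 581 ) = 2905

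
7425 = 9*825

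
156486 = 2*78243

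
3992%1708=576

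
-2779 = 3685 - 6464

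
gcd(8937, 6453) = 27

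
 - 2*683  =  -1366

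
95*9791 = 930145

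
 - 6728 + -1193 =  - 7921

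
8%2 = 0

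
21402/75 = 285  +  9/25= 285.36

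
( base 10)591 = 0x24f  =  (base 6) 2423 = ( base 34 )HD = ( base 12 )413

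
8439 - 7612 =827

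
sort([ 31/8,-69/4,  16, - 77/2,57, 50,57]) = [-77/2, - 69/4, 31/8,16, 50, 57,57]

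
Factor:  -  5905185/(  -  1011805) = 1181037/202361 = 3^1 *11^1*13^1*2753^1*202361^( - 1) 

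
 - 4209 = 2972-7181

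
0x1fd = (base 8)775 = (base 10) 509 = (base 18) 1A5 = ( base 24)l5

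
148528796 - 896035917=-747507121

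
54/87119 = 54/87119 = 0.00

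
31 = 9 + 22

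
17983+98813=116796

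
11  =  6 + 5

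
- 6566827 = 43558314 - 50125141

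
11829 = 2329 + 9500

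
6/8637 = 2/2879 = 0.00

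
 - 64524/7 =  - 64524/7 = - 9217.71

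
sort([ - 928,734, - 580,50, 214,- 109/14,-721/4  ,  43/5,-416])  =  [-928,  -  580, - 416, - 721/4, - 109/14, 43/5 , 50,214,734]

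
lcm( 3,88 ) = 264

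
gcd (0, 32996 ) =32996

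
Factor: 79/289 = 17^( - 2 )*79^1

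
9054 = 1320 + 7734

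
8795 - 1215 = 7580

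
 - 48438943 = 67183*( - 721 )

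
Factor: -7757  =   - 7757^1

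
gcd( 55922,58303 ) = 1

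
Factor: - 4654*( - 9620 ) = 44771480 = 2^3*5^1*13^2*37^1 * 179^1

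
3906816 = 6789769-2882953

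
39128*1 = 39128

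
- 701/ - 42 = 16 + 29/42 = 16.69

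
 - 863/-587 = 863/587 = 1.47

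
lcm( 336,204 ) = 5712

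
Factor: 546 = 2^1*3^1*7^1 * 13^1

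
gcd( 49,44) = 1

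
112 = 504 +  - 392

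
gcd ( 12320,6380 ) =220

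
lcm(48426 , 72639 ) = 145278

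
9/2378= 9/2378=0.00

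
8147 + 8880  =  17027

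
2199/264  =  733/88 = 8.33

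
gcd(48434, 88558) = 2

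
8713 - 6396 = 2317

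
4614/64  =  72  +  3/32 = 72.09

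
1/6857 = 1/6857 = 0.00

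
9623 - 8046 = 1577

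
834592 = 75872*11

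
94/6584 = 47/3292  =  0.01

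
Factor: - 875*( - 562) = 491750 = 2^1 * 5^3 * 7^1 * 281^1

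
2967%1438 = 91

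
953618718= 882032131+71586587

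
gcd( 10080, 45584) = 112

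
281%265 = 16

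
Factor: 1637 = 1637^1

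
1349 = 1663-314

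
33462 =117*286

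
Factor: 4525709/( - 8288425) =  - 5^( - 2 )*101^1*44809^1*331537^ ( - 1 ) 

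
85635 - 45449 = 40186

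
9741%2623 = 1872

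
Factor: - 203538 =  - 2^1*3^1 * 33923^1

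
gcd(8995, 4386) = 1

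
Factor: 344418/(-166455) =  - 2^1*3^( -4)*5^(-1 )*419^1 = - 838/405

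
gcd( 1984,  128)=64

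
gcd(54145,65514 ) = 1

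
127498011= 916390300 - 788892289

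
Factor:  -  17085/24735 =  - 67/97 = - 67^1*97^( - 1)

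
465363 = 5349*87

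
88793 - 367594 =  - 278801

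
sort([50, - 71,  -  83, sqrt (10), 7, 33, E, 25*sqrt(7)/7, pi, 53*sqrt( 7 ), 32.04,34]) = [ - 83, - 71,E,pi,  sqrt( 10), 7,25*sqrt( 7)/7,32.04 , 33 , 34 , 50,53*sqrt (7) ]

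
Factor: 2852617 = 17^1*167801^1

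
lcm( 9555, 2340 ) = 114660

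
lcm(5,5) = 5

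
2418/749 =2418/749  =  3.23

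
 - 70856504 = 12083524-82940028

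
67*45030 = 3017010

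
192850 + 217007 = 409857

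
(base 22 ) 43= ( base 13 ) 70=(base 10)91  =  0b1011011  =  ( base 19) 4F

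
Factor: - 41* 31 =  - 1271 = - 31^1*41^1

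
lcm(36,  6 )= 36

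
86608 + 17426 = 104034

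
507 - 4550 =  - 4043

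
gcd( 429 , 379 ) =1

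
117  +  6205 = 6322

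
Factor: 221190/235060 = 303/322 = 2^ ( - 1 ) *3^1*7^( - 1 )*23^(-1 )*101^1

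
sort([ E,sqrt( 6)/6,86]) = [sqrt ( 6 ) /6,E,86]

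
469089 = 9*52121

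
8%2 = 0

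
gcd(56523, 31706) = 83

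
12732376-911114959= - 898382583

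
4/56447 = 4/56447 = 0.00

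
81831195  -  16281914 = 65549281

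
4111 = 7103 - 2992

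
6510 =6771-261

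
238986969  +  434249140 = 673236109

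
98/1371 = 98/1371 = 0.07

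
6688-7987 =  - 1299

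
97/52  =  1 + 45/52 =1.87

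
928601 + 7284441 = 8213042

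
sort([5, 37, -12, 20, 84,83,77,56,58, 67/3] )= [-12,5,20, 67/3 , 37,56, 58, 77,83,84 ] 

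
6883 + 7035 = 13918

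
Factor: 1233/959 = 3^2 *7^( - 1) = 9/7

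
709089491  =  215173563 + 493915928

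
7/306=7/306 = 0.02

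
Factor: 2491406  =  2^1*23^1*41^1*1321^1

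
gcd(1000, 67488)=8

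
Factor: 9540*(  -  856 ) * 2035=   -  2^5*3^2*5^2 * 11^1 * 37^1 * 53^1*107^1 = -  16618298400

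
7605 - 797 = 6808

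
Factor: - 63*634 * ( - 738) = 2^2*3^4* 7^1*41^1*317^1 = 29477196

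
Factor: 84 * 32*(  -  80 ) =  -215040 = - 2^11*3^1*5^1*7^1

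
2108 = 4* 527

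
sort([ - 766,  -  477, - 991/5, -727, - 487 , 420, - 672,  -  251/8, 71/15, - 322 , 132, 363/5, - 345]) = [ - 766, -727, - 672, - 487, - 477, - 345, - 322, - 991/5, - 251/8,71/15,363/5, 132,420 ] 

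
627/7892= 627/7892  =  0.08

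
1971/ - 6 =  - 657/2 = -328.50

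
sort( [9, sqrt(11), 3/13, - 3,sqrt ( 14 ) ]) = [ - 3, 3/13, sqrt(11), sqrt (14 ), 9 ] 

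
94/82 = 47/41=1.15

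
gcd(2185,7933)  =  1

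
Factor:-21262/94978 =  - 13^( - 2 )*281^( -1) * 10631^1 = -10631/47489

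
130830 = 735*178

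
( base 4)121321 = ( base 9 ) 2241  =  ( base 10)1657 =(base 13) 9A6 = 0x679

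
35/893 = 35/893 = 0.04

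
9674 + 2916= 12590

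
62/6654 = 31/3327 = 0.01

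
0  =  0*8004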